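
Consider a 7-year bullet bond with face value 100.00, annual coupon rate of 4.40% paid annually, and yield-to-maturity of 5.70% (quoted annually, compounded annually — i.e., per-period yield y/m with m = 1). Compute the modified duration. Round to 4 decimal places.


Answer: Modified duration = 5.8060

Derivation:
Coupon per period c = face * coupon_rate / m = 4.400000
Periods per year m = 1; per-period yield y/m = 0.057000
Number of cashflows N = 7
Cashflows (t years, CF_t, discount factor 1/(1+y/m)^(m*t), PV):
  t = 1.0000: CF_t = 4.400000, DF = 0.946074, PV = 4.162725
  t = 2.0000: CF_t = 4.400000, DF = 0.895056, PV = 3.938245
  t = 3.0000: CF_t = 4.400000, DF = 0.846789, PV = 3.725870
  t = 4.0000: CF_t = 4.400000, DF = 0.801125, PV = 3.524948
  t = 5.0000: CF_t = 4.400000, DF = 0.757923, PV = 3.334861
  t = 6.0000: CF_t = 4.400000, DF = 0.717051, PV = 3.155025
  t = 7.0000: CF_t = 104.400000, DF = 0.678383, PV = 70.823207
Price P = sum_t PV_t = 92.664880
First compute Macaulay numerator sum_t t * PV_t:
  t * PV_t at t = 1.0000: 4.162725
  t * PV_t at t = 2.0000: 7.876489
  t * PV_t at t = 3.0000: 11.177610
  t * PV_t at t = 4.0000: 14.099792
  t * PV_t at t = 5.0000: 16.674305
  t * PV_t at t = 6.0000: 18.930148
  t * PV_t at t = 7.0000: 495.762448
Macaulay duration D = 568.683518 / 92.664880 = 6.136991
Modified duration = D / (1 + y/m) = 6.136991 / (1 + 0.057000) = 5.806046


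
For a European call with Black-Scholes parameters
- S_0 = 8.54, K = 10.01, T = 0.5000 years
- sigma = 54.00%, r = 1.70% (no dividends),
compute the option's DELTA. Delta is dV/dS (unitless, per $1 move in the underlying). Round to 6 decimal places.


Answer: Delta = 0.419659

Derivation:
d1 = -0.2027657124; d2 = -0.5846033742
phi(d1) = 0.3908249567; exp(-qT) = 1.0000000000; exp(-rT) = 0.9915360229
N(d1) = 0.4196590794
Delta = exp(-qT) * N(d1) = 1.0000000000 * 0.4196590794 = 0.419659


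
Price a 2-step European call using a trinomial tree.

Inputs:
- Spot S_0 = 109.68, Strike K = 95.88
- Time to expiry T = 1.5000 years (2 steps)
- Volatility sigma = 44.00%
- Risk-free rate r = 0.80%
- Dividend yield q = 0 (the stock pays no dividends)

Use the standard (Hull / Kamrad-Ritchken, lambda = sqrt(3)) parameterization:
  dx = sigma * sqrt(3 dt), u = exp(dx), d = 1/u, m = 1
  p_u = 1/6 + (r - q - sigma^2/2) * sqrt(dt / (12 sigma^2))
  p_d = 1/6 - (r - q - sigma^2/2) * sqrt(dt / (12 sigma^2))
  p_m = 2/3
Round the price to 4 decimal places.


dt = T/N = 0.750000; dx = sigma*sqrt(3*dt) = 0.660000
u = exp(dx) = 1.934792; d = 1/u = 0.516851
p_u = 0.116212, p_m = 0.666667, p_d = 0.217121
Discount per step: exp(-r*dt) = 0.994018
Stock lattice S(k, j) with j the centered position index:
  k=0: S(0,+0) = 109.6800
  k=1: S(1,-1) = 56.6883; S(1,+0) = 109.6800; S(1,+1) = 212.2080
  k=2: S(2,-2) = 29.2994; S(2,-1) = 56.6883; S(2,+0) = 109.6800; S(2,+1) = 212.2080; S(2,+2) = 410.5785
Terminal payoffs V(N, j) = max(S_T - K, 0):
  V(2,-2) = 0.000000; V(2,-1) = 0.000000; V(2,+0) = 13.800000; V(2,+1) = 116.328023; V(2,+2) = 314.698457
Backward induction: V(k, j) = exp(-r*dt) * [p_u * V(k+1, j+1) + p_m * V(k+1, j) + p_d * V(k+1, j-1)]
  V(1,-1) = exp(-r*dt) * [p_u*13.800000 + p_m*0.000000 + p_d*0.000000] = 1.594134
  V(1,+0) = exp(-r*dt) * [p_u*116.328023 + p_m*13.800000 + p_d*0.000000] = 22.582822
  V(1,+1) = exp(-r*dt) * [p_u*314.698457 + p_m*116.328023 + p_d*13.800000] = 116.419447
  V(0,+0) = exp(-r*dt) * [p_u*116.419447 + p_m*22.582822 + p_d*1.594134] = 28.757621

Answer: Price = V(0,0) = 28.7576


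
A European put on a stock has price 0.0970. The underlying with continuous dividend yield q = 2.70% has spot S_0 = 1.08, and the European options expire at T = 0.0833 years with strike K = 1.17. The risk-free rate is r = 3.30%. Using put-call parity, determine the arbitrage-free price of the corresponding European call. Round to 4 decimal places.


Answer: Call price = 0.0078

Derivation:
Put-call parity: C - P = S_0 * exp(-qT) - K * exp(-rT).
S_0 * exp(-qT) = 1.0800 * 0.99775343 = 1.07757370
K * exp(-rT) = 1.1700 * 0.99725487 = 1.16678820
C = P + S*exp(-qT) - K*exp(-rT)
C = 0.0970 + 1.07757370 - 1.16678820 = 0.0078


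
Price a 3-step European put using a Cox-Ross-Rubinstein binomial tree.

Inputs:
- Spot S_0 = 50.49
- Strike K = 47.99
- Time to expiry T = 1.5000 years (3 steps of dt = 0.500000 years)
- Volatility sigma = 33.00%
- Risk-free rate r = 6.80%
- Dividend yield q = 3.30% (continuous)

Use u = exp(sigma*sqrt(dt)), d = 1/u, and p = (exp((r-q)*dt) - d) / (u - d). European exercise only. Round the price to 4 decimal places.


Answer: Price = V(0,0) = 5.7385

Derivation:
dt = T/N = 0.500000
u = exp(sigma*sqrt(dt)) = 1.262817; d = 1/u = 0.791880
p = (exp((r-q)*dt) - d) / (u - d) = 0.479414
Discount per step: exp(-r*dt) = 0.966572
Stock lattice S(k, i) with i counting down-moves:
  k=0: S(0,0) = 50.4900
  k=1: S(1,0) = 63.7596; S(1,1) = 39.9820
  k=2: S(2,0) = 80.5168; S(2,1) = 50.4900; S(2,2) = 31.6610
  k=3: S(3,0) = 101.6780; S(3,1) = 63.7596; S(3,2) = 39.9820; S(3,3) = 25.0717
Terminal payoffs V(N, i) = max(K - S_T, 0):
  V(3,0) = 0.000000; V(3,1) = 0.000000; V(3,2) = 8.007972; V(3,3) = 22.918303
Backward induction: V(k, i) = exp(-r*dt) * [p * V(k+1, i) + (1-p) * V(k+1, i+1)].
  V(2,0) = exp(-r*dt) * [p*0.000000 + (1-p)*0.000000] = 0.000000
  V(2,1) = exp(-r*dt) * [p*0.000000 + (1-p)*8.007972] = 4.029480
  V(2,2) = exp(-r*dt) * [p*8.007972 + (1-p)*22.918303] = 15.242912
  V(1,0) = exp(-r*dt) * [p*0.000000 + (1-p)*4.029480] = 2.027569
  V(1,1) = exp(-r*dt) * [p*4.029480 + (1-p)*15.242912] = 9.537196
  V(0,0) = exp(-r*dt) * [p*2.027569 + (1-p)*9.537196] = 5.738512


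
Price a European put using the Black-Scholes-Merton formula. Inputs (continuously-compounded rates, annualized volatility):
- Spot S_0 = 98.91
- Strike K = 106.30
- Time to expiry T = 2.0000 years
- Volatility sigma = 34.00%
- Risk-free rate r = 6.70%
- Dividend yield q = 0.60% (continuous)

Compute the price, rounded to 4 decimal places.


Answer: Price = 15.8308

Derivation:
d1 = (ln(S/K) + (r - q + 0.5*sigma^2) * T) / (sigma * sqrt(T)) = 0.34428834
d2 = d1 - sigma * sqrt(T) = -0.13654427
exp(-rT) = 0.87459006; exp(-qT) = 0.98807171
P = K * exp(-rT) * N(-d2) - S_0 * exp(-qT) * N(-d1)
N(-d1) = 0.36531473; N(-d2) = 0.55430449
P = 106.3000 * 0.87459006 * 0.55430449 - 98.9100 * 0.98807171 * 0.36531473 = 15.8308


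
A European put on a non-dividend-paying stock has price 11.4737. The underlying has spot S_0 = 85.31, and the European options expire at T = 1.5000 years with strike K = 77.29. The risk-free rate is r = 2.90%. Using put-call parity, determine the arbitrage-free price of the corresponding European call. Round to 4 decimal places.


Put-call parity: C - P = S_0 * exp(-qT) - K * exp(-rT).
S_0 * exp(-qT) = 85.3100 * 1.00000000 = 85.31000000
K * exp(-rT) = 77.2900 * 0.95743255 = 73.99996211
C = P + S*exp(-qT) - K*exp(-rT)
C = 11.4737 + 85.31000000 - 73.99996211 = 22.7837

Answer: Call price = 22.7837


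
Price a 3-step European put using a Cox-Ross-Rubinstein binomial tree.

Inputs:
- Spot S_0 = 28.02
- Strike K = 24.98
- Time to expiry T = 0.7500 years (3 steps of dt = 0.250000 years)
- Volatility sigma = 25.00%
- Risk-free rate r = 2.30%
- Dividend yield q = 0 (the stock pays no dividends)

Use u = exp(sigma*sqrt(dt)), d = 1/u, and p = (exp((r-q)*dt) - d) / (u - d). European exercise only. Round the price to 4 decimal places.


Answer: Price = V(0,0) = 0.8328

Derivation:
dt = T/N = 0.250000
u = exp(sigma*sqrt(dt)) = 1.133148; d = 1/u = 0.882497
p = (exp((r-q)*dt) - d) / (u - d) = 0.491797
Discount per step: exp(-r*dt) = 0.994266
Stock lattice S(k, i) with i counting down-moves:
  k=0: S(0,0) = 28.0200
  k=1: S(1,0) = 31.7508; S(1,1) = 24.7276
  k=2: S(2,0) = 35.9784; S(2,1) = 28.0200; S(2,2) = 21.8220
  k=3: S(3,0) = 40.7689; S(3,1) = 31.7508; S(3,2) = 24.7276; S(3,3) = 19.2578
Terminal payoffs V(N, i) = max(K - S_T, 0):
  V(3,0) = 0.000000; V(3,1) = 0.000000; V(3,2) = 0.252437; V(3,3) = 5.722154
Backward induction: V(k, i) = exp(-r*dt) * [p * V(k+1, i) + (1-p) * V(k+1, i+1)].
  V(2,0) = exp(-r*dt) * [p*0.000000 + (1-p)*0.000000] = 0.000000
  V(2,1) = exp(-r*dt) * [p*0.000000 + (1-p)*0.252437] = 0.127554
  V(2,2) = exp(-r*dt) * [p*0.252437 + (1-p)*5.722154] = 3.014779
  V(1,0) = exp(-r*dt) * [p*0.000000 + (1-p)*0.127554] = 0.064451
  V(1,1) = exp(-r*dt) * [p*0.127554 + (1-p)*3.014779] = 1.585706
  V(0,0) = exp(-r*dt) * [p*0.064451 + (1-p)*1.585706] = 0.832756


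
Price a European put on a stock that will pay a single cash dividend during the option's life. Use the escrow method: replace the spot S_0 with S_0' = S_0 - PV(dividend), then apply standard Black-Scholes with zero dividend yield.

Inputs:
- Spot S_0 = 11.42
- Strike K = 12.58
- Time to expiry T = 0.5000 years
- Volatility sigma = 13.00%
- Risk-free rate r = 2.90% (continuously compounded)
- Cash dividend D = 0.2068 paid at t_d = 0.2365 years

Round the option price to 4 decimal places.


PV(D) = D * exp(-r * t_d) = 0.2068 * 0.99316497 = 0.20538651
S_0' = S_0 - PV(D) = 11.4200 - 0.20538651 = 11.21461349
d1 = (ln(S_0'/K) + (r + sigma^2/2)*T) / (sigma*sqrt(T)) = -1.04614325
d2 = d1 - sigma*sqrt(T) = -1.13806713
exp(-rT) = 0.98560462
N(-d1) = 0.85225255; N(-d2) = 0.87245377
P = K * exp(-rT) * N(-d2) - S_0' * N(-d1) = 12.5800 * 0.98560462 * 0.87245377 - 11.21461349 * 0.85225255 = 1.2598

Answer: Price = 1.2598


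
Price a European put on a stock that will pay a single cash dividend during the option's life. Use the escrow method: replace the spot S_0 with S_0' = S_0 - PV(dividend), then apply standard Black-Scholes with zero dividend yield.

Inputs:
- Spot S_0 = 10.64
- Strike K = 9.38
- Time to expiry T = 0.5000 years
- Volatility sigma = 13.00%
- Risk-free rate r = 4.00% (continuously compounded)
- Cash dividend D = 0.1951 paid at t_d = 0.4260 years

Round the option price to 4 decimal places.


PV(D) = D * exp(-r * t_d) = 0.1951 * 0.98310436 = 0.19180366
S_0' = S_0 - PV(D) = 10.6400 - 0.19180366 = 10.44819634
d1 = (ln(S_0'/K) + (r + sigma^2/2)*T) / (sigma*sqrt(T)) = 1.43678225
d2 = d1 - sigma*sqrt(T) = 1.34485837
exp(-rT) = 0.98019867
N(-d1) = 0.07538994; N(-d2) = 0.08933549
P = K * exp(-rT) * N(-d2) - S_0' * N(-d1) = 9.3800 * 0.98019867 * 0.08933549 - 10.44819634 * 0.07538994 = 0.0337

Answer: Price = 0.0337


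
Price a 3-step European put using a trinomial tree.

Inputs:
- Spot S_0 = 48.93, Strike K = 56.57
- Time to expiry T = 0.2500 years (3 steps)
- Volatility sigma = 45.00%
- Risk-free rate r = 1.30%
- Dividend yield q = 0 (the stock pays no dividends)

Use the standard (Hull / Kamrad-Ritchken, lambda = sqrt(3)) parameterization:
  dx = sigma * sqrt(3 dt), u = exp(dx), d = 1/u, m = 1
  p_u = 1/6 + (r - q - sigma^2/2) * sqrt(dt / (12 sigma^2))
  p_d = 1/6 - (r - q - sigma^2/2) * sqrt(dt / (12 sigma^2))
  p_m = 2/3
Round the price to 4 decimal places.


dt = T/N = 0.083333; dx = sigma*sqrt(3*dt) = 0.225000
u = exp(dx) = 1.252323; d = 1/u = 0.798516
p_u = 0.150324, p_m = 0.666667, p_d = 0.183009
Discount per step: exp(-r*dt) = 0.998917
Stock lattice S(k, j) with j the centered position index:
  k=0: S(0,+0) = 48.9300
  k=1: S(1,-1) = 39.0714; S(1,+0) = 48.9300; S(1,+1) = 61.2762
  k=2: S(2,-2) = 31.1991; S(2,-1) = 39.0714; S(2,+0) = 48.9300; S(2,+1) = 61.2762; S(2,+2) = 76.7375
  k=3: S(3,-3) = 24.9130; S(3,-2) = 31.1991; S(3,-1) = 39.0714; S(3,+0) = 48.9300; S(3,+1) = 61.2762; S(3,+2) = 76.7375; S(3,+3) = 96.1001
Terminal payoffs V(N, j) = max(K - S_T, 0):
  V(3,-3) = 31.656976; V(3,-2) = 25.370855; V(3,-1) = 17.498601; V(3,+0) = 7.640000; V(3,+1) = 0.000000; V(3,+2) = 0.000000; V(3,+3) = 0.000000
Backward induction: V(k, j) = exp(-r*dt) * [p_u * V(k+1, j+1) + p_m * V(k+1, j) + p_d * V(k+1, j-1)]
  V(2,-2) = exp(-r*dt) * [p_u*17.498601 + p_m*25.370855 + p_d*31.656976] = 25.310449
  V(2,-1) = exp(-r*dt) * [p_u*7.640000 + p_m*17.498601 + p_d*25.370855] = 17.438410
  V(2,+0) = exp(-r*dt) * [p_u*0.000000 + p_m*7.640000 + p_d*17.498601] = 8.286757
  V(2,+1) = exp(-r*dt) * [p_u*0.000000 + p_m*0.000000 + p_d*7.640000] = 1.396677
  V(2,+2) = exp(-r*dt) * [p_u*0.000000 + p_m*0.000000 + p_d*0.000000] = 0.000000
  V(1,-1) = exp(-r*dt) * [p_u*8.286757 + p_m*17.438410 + p_d*25.310449] = 17.484400
  V(1,+0) = exp(-r*dt) * [p_u*1.396677 + p_m*8.286757 + p_d*17.438410] = 8.916185
  V(1,+1) = exp(-r*dt) * [p_u*0.000000 + p_m*1.396677 + p_d*8.286757] = 2.445021
  V(0,+0) = exp(-r*dt) * [p_u*2.445021 + p_m*8.916185 + p_d*17.484400] = 9.501177

Answer: Price = V(0,0) = 9.5012


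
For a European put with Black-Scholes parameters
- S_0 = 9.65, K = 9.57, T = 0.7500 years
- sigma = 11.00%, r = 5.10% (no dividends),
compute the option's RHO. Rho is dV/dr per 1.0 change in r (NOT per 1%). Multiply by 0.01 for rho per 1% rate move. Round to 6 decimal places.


Answer: Rho = -2.276279

Derivation:
d1 = 0.5365390570; d2 = 0.4412762626
phi(d1) = 0.3454609686; exp(-qT) = 1.0000000000; exp(-rT) = 0.9624722927
N(-d2) = 0.3295065043
Rho = -K*T*exp(-rT)*N(-d2) = -9.5700 * 0.7500 * 0.9624722927 * 0.3295065043 = -2.276279


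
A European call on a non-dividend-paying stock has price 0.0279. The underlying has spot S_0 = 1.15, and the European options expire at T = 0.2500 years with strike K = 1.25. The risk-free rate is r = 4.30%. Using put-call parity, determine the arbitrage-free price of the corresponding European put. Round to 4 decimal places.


Put-call parity: C - P = S_0 * exp(-qT) - K * exp(-rT).
S_0 * exp(-qT) = 1.1500 * 1.00000000 = 1.15000000
K * exp(-rT) = 1.2500 * 0.98930757 = 1.23663447
P = C - S*exp(-qT) + K*exp(-rT)
P = 0.0279 - 1.15000000 + 1.23663447 = 0.1145

Answer: Put price = 0.1145


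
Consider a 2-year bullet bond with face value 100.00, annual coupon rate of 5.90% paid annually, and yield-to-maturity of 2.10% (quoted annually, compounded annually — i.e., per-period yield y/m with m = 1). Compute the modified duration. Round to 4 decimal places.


Answer: Modified duration = 1.9061

Derivation:
Coupon per period c = face * coupon_rate / m = 5.900000
Periods per year m = 1; per-period yield y/m = 0.021000
Number of cashflows N = 2
Cashflows (t years, CF_t, discount factor 1/(1+y/m)^(m*t), PV):
  t = 1.0000: CF_t = 5.900000, DF = 0.979432, PV = 5.778648
  t = 2.0000: CF_t = 105.900000, DF = 0.959287, PV = 101.588483
Price P = sum_t PV_t = 107.367132
First compute Macaulay numerator sum_t t * PV_t:
  t * PV_t at t = 1.0000: 5.778648
  t * PV_t at t = 2.0000: 203.176966
Macaulay duration D = 208.955615 / 107.367132 = 1.946179
Modified duration = D / (1 + y/m) = 1.946179 / (1 + 0.021000) = 1.906149


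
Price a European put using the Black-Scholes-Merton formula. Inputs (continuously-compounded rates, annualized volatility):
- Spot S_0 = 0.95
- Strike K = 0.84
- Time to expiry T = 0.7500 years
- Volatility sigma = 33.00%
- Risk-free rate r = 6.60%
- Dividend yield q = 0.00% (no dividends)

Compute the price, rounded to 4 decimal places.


d1 = (ln(S/K) + (r - q + 0.5*sigma^2) * T) / (sigma * sqrt(T)) = 0.74669792
d2 = d1 - sigma * sqrt(T) = 0.46090954
exp(-rT) = 0.95170516; exp(-qT) = 1.00000000
P = K * exp(-rT) * N(-d2) - S_0 * exp(-qT) * N(-d1)
N(-d1) = 0.22762296; N(-d2) = 0.32243175
P = 0.8400 * 0.95170516 * 0.32243175 - 0.9500 * 1.00000000 * 0.22762296 = 0.0415

Answer: Price = 0.0415


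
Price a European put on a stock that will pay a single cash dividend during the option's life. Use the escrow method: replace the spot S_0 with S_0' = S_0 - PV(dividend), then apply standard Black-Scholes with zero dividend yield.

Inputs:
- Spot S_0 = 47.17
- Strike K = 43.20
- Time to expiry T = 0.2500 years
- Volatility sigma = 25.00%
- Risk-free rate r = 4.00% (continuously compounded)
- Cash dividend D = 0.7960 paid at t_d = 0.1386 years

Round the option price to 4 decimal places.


Answer: Price = 0.8670

Derivation:
PV(D) = D * exp(-r * t_d) = 0.7960 * 0.99447134 = 0.79159919
S_0' = S_0 - PV(D) = 47.1700 - 0.79159919 = 46.37840081
d1 = (ln(S_0'/K) + (r + sigma^2/2)*T) / (sigma*sqrt(T)) = 0.71044685
d2 = d1 - sigma*sqrt(T) = 0.58544685
exp(-rT) = 0.99004983
N(-d1) = 0.23871354; N(-d2) = 0.27912365
P = K * exp(-rT) * N(-d2) - S_0' * N(-d1) = 43.2000 * 0.99004983 * 0.27912365 - 46.37840081 * 0.23871354 = 0.8670


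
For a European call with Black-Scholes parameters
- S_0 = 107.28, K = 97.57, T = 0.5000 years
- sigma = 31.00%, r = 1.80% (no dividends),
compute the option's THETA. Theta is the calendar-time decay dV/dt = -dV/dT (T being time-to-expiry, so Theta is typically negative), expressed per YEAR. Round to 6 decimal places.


d1 = 0.5834642329; d2 = 0.3642611307
phi(d1) = 0.3365011243; exp(-qT) = 1.0000000000; exp(-rT) = 0.9910403788
Theta = -S*exp(-qT)*phi(d1)*sigma/(2*sqrt(T)) - r*K*exp(-rT)*N(d2) + q*S*exp(-qT)*N(d1)
N(d1) = 0.7202095859; N(d2) = 0.6421684889; sqrt(T) = 0.7071067812
Term 1 = -107.2800 * 1.0000000000 * 0.3365011243 * 0.3100 / (2 * 0.7071067812) = -7.9131970504
Term 2 = -0.0180 * 97.5700 * 0.9910403788 * 0.6421684889 = -1.1177100367
Term 3 = 0 (no dividend yield, q = 0)
Theta = -7.9131970504 + (-1.1177100367) + (0.0000000000) = -9.030907

Answer: Theta = -9.030907


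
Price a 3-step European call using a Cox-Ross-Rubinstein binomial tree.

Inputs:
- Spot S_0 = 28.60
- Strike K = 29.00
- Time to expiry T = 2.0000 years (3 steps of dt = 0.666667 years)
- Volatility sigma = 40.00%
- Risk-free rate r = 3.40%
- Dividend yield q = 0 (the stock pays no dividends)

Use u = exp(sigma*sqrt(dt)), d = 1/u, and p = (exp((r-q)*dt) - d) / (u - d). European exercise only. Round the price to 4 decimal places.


dt = T/N = 0.666667
u = exp(sigma*sqrt(dt)) = 1.386245; d = 1/u = 0.721373
p = (exp((r-q)*dt) - d) / (u - d) = 0.453550
Discount per step: exp(-r*dt) = 0.977588
Stock lattice S(k, i) with i counting down-moves:
  k=0: S(0,0) = 28.6000
  k=1: S(1,0) = 39.6466; S(1,1) = 20.6313
  k=2: S(2,0) = 54.9599; S(2,1) = 28.6000; S(2,2) = 14.8828
  k=3: S(3,0) = 76.1879; S(3,1) = 39.6466; S(3,2) = 20.6313; S(3,3) = 10.7361
Terminal payoffs V(N, i) = max(S_T - K, 0):
  V(3,0) = 47.187897; V(3,1) = 10.646606; V(3,2) = 0.000000; V(3,3) = 0.000000
Backward induction: V(k, i) = exp(-r*dt) * [p * V(k+1, i) + (1-p) * V(k+1, i+1)].
  V(2,0) = exp(-r*dt) * [p*47.187897 + (1-p)*10.646606] = 26.609848
  V(2,1) = exp(-r*dt) * [p*10.646606 + (1-p)*0.000000] = 4.720543
  V(2,2) = exp(-r*dt) * [p*0.000000 + (1-p)*0.000000] = 0.000000
  V(1,0) = exp(-r*dt) * [p*26.609848 + (1-p)*4.720543] = 14.320131
  V(1,1) = exp(-r*dt) * [p*4.720543 + (1-p)*0.000000] = 2.093017
  V(0,0) = exp(-r*dt) * [p*14.320131 + (1-p)*2.093017] = 7.467424

Answer: Price = V(0,0) = 7.4674


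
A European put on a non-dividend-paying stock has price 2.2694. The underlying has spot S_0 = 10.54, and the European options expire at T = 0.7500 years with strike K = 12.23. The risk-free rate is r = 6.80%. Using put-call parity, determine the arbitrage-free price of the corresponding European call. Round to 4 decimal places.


Answer: Call price = 1.1875

Derivation:
Put-call parity: C - P = S_0 * exp(-qT) - K * exp(-rT).
S_0 * exp(-qT) = 10.5400 * 1.00000000 = 10.54000000
K * exp(-rT) = 12.2300 * 0.95027867 = 11.62190814
C = P + S*exp(-qT) - K*exp(-rT)
C = 2.2694 + 10.54000000 - 11.62190814 = 1.1875


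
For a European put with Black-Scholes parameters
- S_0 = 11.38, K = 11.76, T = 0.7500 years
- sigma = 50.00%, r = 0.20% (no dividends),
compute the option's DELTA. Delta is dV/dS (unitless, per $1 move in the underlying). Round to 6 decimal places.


d1 = 0.1441146783; d2 = -0.2888980236
phi(d1) = 0.3948208926; exp(-qT) = 1.0000000000; exp(-rT) = 0.9985011244
N(-d1) = 0.4427049571
Delta = -exp(-qT) * N(-d1) = -1.0000000000 * 0.4427049571 = -0.442705

Answer: Delta = -0.442705


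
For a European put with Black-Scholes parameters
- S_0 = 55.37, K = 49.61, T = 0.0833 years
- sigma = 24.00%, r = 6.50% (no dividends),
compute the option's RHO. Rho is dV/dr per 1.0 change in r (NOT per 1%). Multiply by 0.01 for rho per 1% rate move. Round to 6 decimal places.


Answer: Rho = -0.212173

Derivation:
d1 = 1.6986017800; d2 = 1.6293336055
phi(d1) = 0.0942728033; exp(-qT) = 1.0000000000; exp(-rT) = 0.9946001320
N(-d2) = 0.0516212079
Rho = -K*T*exp(-rT)*N(-d2) = -49.6100 * 0.0833 * 0.9946001320 * 0.0516212079 = -0.212173


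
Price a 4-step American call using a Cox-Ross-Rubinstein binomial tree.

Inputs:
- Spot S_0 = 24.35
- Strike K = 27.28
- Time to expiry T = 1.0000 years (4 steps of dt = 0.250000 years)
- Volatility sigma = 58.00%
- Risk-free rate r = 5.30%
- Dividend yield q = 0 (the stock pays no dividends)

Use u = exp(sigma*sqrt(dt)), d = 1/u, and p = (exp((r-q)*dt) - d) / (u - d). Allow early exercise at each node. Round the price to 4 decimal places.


Answer: Price = V(0,0) = 5.0639

Derivation:
dt = T/N = 0.250000
u = exp(sigma*sqrt(dt)) = 1.336427; d = 1/u = 0.748264
p = (exp((r-q)*dt) - d) / (u - d) = 0.450682
Discount per step: exp(-r*dt) = 0.986837
Stock lattice S(k, i) with i counting down-moves:
  k=0: S(0,0) = 24.3500
  k=1: S(1,0) = 32.5420; S(1,1) = 18.2202
  k=2: S(2,0) = 43.4900; S(2,1) = 24.3500; S(2,2) = 13.6335
  k=3: S(3,0) = 58.1213; S(3,1) = 32.5420; S(3,2) = 18.2202; S(3,3) = 10.2015
  k=4: S(4,0) = 77.6749; S(4,1) = 43.4900; S(4,2) = 24.3500; S(4,3) = 13.6335; S(4,4) = 7.6334
Terminal payoffs V(N, i) = max(S_T - K, 0):
  V(4,0) = 50.394875; V(4,1) = 16.210036; V(4,2) = 0.000000; V(4,3) = 0.000000; V(4,4) = 0.000000
Backward induction: V(k, i) = exp(-r*dt) * [p * V(k+1, i) + (1-p) * V(k+1, i+1)]; then take max(V_cont, immediate exercise) for American.
  V(3,0) = exp(-r*dt) * [p*50.394875 + (1-p)*16.210036] = 31.200355; exercise = 30.841279; V(3,0) = max -> 31.200355
  V(3,1) = exp(-r*dt) * [p*16.210036 + (1-p)*0.000000] = 7.209403; exercise = 5.262009; V(3,1) = max -> 7.209403
  V(3,2) = exp(-r*dt) * [p*0.000000 + (1-p)*0.000000] = 0.000000; exercise = 0.000000; V(3,2) = max -> 0.000000
  V(3,3) = exp(-r*dt) * [p*0.000000 + (1-p)*0.000000] = 0.000000; exercise = 0.000000; V(3,3) = max -> 0.000000
  V(2,0) = exp(-r*dt) * [p*31.200355 + (1-p)*7.209403] = 17.784469; exercise = 16.210036; V(2,0) = max -> 17.784469
  V(2,1) = exp(-r*dt) * [p*7.209403 + (1-p)*0.000000] = 3.206377; exercise = 0.000000; V(2,1) = max -> 3.206377
  V(2,2) = exp(-r*dt) * [p*0.000000 + (1-p)*0.000000] = 0.000000; exercise = 0.000000; V(2,2) = max -> 0.000000
  V(1,0) = exp(-r*dt) * [p*17.784469 + (1-p)*3.206377] = 9.647770; exercise = 5.262009; V(1,0) = max -> 9.647770
  V(1,1) = exp(-r*dt) * [p*3.206377 + (1-p)*0.000000] = 1.426034; exercise = 0.000000; V(1,1) = max -> 1.426034
  V(0,0) = exp(-r*dt) * [p*9.647770 + (1-p)*1.426034] = 5.063876; exercise = 0.000000; V(0,0) = max -> 5.063876


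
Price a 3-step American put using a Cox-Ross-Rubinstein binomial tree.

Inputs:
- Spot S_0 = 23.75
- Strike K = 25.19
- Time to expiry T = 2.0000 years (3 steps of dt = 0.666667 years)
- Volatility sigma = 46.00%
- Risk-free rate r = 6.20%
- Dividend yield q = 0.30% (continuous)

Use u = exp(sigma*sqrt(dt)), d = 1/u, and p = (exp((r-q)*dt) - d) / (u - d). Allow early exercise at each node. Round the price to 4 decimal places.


dt = T/N = 0.666667
u = exp(sigma*sqrt(dt)) = 1.455848; d = 1/u = 0.686885
p = (exp((r-q)*dt) - d) / (u - d) = 0.459362
Discount per step: exp(-r*dt) = 0.959509
Stock lattice S(k, i) with i counting down-moves:
  k=0: S(0,0) = 23.7500
  k=1: S(1,0) = 34.5764; S(1,1) = 16.3135
  k=2: S(2,0) = 50.3380; S(2,1) = 23.7500; S(2,2) = 11.2055
  k=3: S(3,0) = 73.2844; S(3,1) = 34.5764; S(3,2) = 16.3135; S(3,3) = 7.6969
Terminal payoffs V(N, i) = max(K - S_T, 0):
  V(3,0) = 0.000000; V(3,1) = 0.000000; V(3,2) = 8.876482; V(3,3) = 17.493103
Backward induction: V(k, i) = exp(-r*dt) * [p * V(k+1, i) + (1-p) * V(k+1, i+1)]; then take max(V_cont, immediate exercise) for American.
  V(2,0) = exp(-r*dt) * [p*0.000000 + (1-p)*0.000000] = 0.000000; exercise = 0.000000; V(2,0) = max -> 0.000000
  V(2,1) = exp(-r*dt) * [p*0.000000 + (1-p)*8.876482] = 4.604651; exercise = 1.440000; V(2,1) = max -> 4.604651
  V(2,2) = exp(-r*dt) * [p*8.876482 + (1-p)*17.493103] = 12.986916; exercise = 13.984489; V(2,2) = max -> 13.984489
  V(1,0) = exp(-r*dt) * [p*0.000000 + (1-p)*4.604651] = 2.388651; exercise = 0.000000; V(1,0) = max -> 2.388651
  V(1,1) = exp(-r*dt) * [p*4.604651 + (1-p)*13.984489] = 9.283972; exercise = 8.876482; V(1,1) = max -> 9.283972
  V(0,0) = exp(-r*dt) * [p*2.388651 + (1-p)*9.283972] = 5.868862; exercise = 1.440000; V(0,0) = max -> 5.868862

Answer: Price = V(0,0) = 5.8689


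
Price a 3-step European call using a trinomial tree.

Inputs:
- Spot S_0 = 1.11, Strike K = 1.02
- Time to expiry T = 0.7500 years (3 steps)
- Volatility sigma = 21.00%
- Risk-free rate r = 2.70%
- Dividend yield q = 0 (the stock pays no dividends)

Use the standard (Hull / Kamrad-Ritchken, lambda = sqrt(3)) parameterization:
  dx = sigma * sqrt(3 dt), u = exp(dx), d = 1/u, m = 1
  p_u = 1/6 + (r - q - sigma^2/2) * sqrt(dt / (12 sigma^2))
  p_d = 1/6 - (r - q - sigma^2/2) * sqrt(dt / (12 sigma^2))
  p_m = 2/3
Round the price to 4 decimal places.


dt = T/N = 0.250000; dx = sigma*sqrt(3*dt) = 0.181865
u = exp(dx) = 1.199453; d = 1/u = 0.833714
p_u = 0.170069, p_m = 0.666667, p_d = 0.163264
Discount per step: exp(-r*dt) = 0.993273
Stock lattice S(k, j) with j the centered position index:
  k=0: S(0,+0) = 1.1100
  k=1: S(1,-1) = 0.9254; S(1,+0) = 1.1100; S(1,+1) = 1.3314
  k=2: S(2,-2) = 0.7715; S(2,-1) = 0.9254; S(2,+0) = 1.1100; S(2,+1) = 1.3314; S(2,+2) = 1.5969
  k=3: S(3,-3) = 0.6432; S(3,-2) = 0.7715; S(3,-1) = 0.9254; S(3,+0) = 1.1100; S(3,+1) = 1.3314; S(3,+2) = 1.5969; S(3,+3) = 1.9155
Terminal payoffs V(N, j) = max(S_T - K, 0):
  V(3,-3) = 0.000000; V(3,-2) = 0.000000; V(3,-1) = 0.000000; V(3,+0) = 0.090000; V(3,+1) = 0.311392; V(3,+2) = 0.576942; V(3,+3) = 0.895457
Backward induction: V(k, j) = exp(-r*dt) * [p_u * V(k+1, j+1) + p_m * V(k+1, j) + p_d * V(k+1, j-1)]
  V(2,-2) = exp(-r*dt) * [p_u*0.000000 + p_m*0.000000 + p_d*0.000000] = 0.000000
  V(2,-1) = exp(-r*dt) * [p_u*0.090000 + p_m*0.000000 + p_d*0.000000] = 0.015203
  V(2,+0) = exp(-r*dt) * [p_u*0.311392 + p_m*0.090000 + p_d*0.000000] = 0.112198
  V(2,+1) = exp(-r*dt) * [p_u*0.576942 + p_m*0.311392 + p_d*0.090000] = 0.318253
  V(2,+2) = exp(-r*dt) * [p_u*0.895457 + p_m*0.576942 + p_d*0.311392] = 0.583803
  V(1,-1) = exp(-r*dt) * [p_u*0.112198 + p_m*0.015203 + p_d*0.000000] = 0.029020
  V(1,+0) = exp(-r*dt) * [p_u*0.318253 + p_m*0.112198 + p_d*0.015203] = 0.130522
  V(1,+1) = exp(-r*dt) * [p_u*0.583803 + p_m*0.318253 + p_d*0.112198] = 0.327555
  V(0,+0) = exp(-r*dt) * [p_u*0.327555 + p_m*0.130522 + p_d*0.029020] = 0.146468

Answer: Price = V(0,0) = 0.1465


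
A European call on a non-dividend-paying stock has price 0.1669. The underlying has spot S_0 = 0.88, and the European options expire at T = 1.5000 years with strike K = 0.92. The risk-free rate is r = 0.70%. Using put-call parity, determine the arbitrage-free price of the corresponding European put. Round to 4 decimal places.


Put-call parity: C - P = S_0 * exp(-qT) - K * exp(-rT).
S_0 * exp(-qT) = 0.8800 * 1.00000000 = 0.88000000
K * exp(-rT) = 0.9200 * 0.98955493 = 0.91039054
P = C - S*exp(-qT) + K*exp(-rT)
P = 0.1669 - 0.88000000 + 0.91039054 = 0.1973

Answer: Put price = 0.1973


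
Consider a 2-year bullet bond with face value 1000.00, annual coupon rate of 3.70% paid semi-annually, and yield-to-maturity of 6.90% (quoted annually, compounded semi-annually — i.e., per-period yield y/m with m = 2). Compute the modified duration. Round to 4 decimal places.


Answer: Modified duration = 1.8794

Derivation:
Coupon per period c = face * coupon_rate / m = 18.500000
Periods per year m = 2; per-period yield y/m = 0.034500
Number of cashflows N = 4
Cashflows (t years, CF_t, discount factor 1/(1+y/m)^(m*t), PV):
  t = 0.5000: CF_t = 18.500000, DF = 0.966651, PV = 17.883035
  t = 1.0000: CF_t = 18.500000, DF = 0.934413, PV = 17.286646
  t = 1.5000: CF_t = 18.500000, DF = 0.903251, PV = 16.710146
  t = 2.0000: CF_t = 1018.500000, DF = 0.873128, PV = 889.281082
Price P = sum_t PV_t = 941.160909
First compute Macaulay numerator sum_t t * PV_t:
  t * PV_t at t = 0.5000: 8.941518
  t * PV_t at t = 1.0000: 17.286646
  t * PV_t at t = 1.5000: 25.065219
  t * PV_t at t = 2.0000: 1778.562163
Macaulay duration D = 1829.855546 / 941.160909 = 1.944254
Modified duration = D / (1 + y/m) = 1.944254 / (1 + 0.034500) = 1.879414


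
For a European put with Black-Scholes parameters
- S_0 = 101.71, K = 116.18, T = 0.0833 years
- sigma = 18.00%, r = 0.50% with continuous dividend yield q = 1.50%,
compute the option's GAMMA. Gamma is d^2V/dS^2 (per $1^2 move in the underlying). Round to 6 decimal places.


Answer: Gamma = 0.002917

Derivation:
d1 = -2.5504473854; d2 = -2.6023985163
phi(d1) = 0.0154317305; exp(-qT) = 0.9987512803; exp(-rT) = 0.9995835867
Gamma = exp(-qT) * phi(d1) / (S * sigma * sqrt(T)) = 0.9987512803 * 0.0154317305 / (101.7100 * 0.1800 * 0.2886173938) = 0.002917


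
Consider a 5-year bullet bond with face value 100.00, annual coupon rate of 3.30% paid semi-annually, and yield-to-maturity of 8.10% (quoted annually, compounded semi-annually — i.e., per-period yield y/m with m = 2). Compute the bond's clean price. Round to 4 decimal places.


Coupon per period c = face * coupon_rate / m = 1.650000
Periods per year m = 2; per-period yield y/m = 0.040500
Number of cashflows N = 10
Cashflows (t years, CF_t, discount factor 1/(1+y/m)^(m*t), PV):
  t = 0.5000: CF_t = 1.650000, DF = 0.961076, PV = 1.585776
  t = 1.0000: CF_t = 1.650000, DF = 0.923668, PV = 1.524052
  t = 1.5000: CF_t = 1.650000, DF = 0.887715, PV = 1.464730
  t = 2.0000: CF_t = 1.650000, DF = 0.853162, PV = 1.407718
  t = 2.5000: CF_t = 1.650000, DF = 0.819954, PV = 1.352924
  t = 3.0000: CF_t = 1.650000, DF = 0.788039, PV = 1.300264
  t = 3.5000: CF_t = 1.650000, DF = 0.757365, PV = 1.249653
  t = 4.0000: CF_t = 1.650000, DF = 0.727886, PV = 1.201012
  t = 4.5000: CF_t = 1.650000, DF = 0.699554, PV = 1.154264
  t = 5.0000: CF_t = 101.650000, DF = 0.672325, PV = 68.341820
Price P = sum_t PV_t = 80.582212

Answer: Price = 80.5822


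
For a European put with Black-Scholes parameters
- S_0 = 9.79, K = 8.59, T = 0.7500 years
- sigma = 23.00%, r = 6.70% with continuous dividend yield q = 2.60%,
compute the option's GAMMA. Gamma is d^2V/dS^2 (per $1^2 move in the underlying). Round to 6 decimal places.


d1 = 0.9104573796; d2 = 0.7112715367
phi(d1) = 0.2635782864; exp(-qT) = 0.9806888952; exp(-rT) = 0.9509916469
Gamma = exp(-qT) * phi(d1) / (S * sigma * sqrt(T)) = 0.9806888952 * 0.2635782864 / (9.7900 * 0.2300 * 0.8660254038) = 0.132556

Answer: Gamma = 0.132556


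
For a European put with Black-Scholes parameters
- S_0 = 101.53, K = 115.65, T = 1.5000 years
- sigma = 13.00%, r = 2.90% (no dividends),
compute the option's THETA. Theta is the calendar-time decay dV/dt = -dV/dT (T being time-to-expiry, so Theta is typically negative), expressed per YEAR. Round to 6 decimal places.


Answer: Theta = 0.426809

Derivation:
d1 = -0.4650203489; d2 = -0.6242371822
phi(d1) = 0.3580579280; exp(-qT) = 1.0000000000; exp(-rT) = 0.9574325541
Theta = -S*exp(-qT)*phi(d1)*sigma/(2*sqrt(T)) + r*K*exp(-rT)*N(-d2) - q*S*exp(-qT)*N(-d1)
N(-d1) = 0.6790415578; N(-d2) = 0.7337640843; sqrt(T) = 1.2247448714
Term 1 = -101.5300 * 1.0000000000 * 0.3580579280 * 0.1300 / (2 * 1.2247448714) = -1.9293694941
Term 2 = 0.0290 * 115.6500 * 0.9574325541 * 0.7337640843 = 2.3561789705
Term 3 = 0 (no dividend yield, q = 0)
Theta = -1.9293694941 + (2.3561789705) + (0.0000000000) = 0.426809


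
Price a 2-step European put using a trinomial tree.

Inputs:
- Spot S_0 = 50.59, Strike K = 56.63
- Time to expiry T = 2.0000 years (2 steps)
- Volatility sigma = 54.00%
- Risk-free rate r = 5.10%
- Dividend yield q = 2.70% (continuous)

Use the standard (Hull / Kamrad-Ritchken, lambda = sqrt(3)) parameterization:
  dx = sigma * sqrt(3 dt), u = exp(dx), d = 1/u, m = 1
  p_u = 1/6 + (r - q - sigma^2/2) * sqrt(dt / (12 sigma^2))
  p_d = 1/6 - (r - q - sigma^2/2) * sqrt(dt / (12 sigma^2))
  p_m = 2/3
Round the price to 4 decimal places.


dt = T/N = 1.000000; dx = sigma*sqrt(3*dt) = 0.935307
u = exp(dx) = 2.547997; d = 1/u = 0.392465
p_u = 0.101554, p_m = 0.666667, p_d = 0.231779
Discount per step: exp(-r*dt) = 0.950279
Stock lattice S(k, j) with j the centered position index:
  k=0: S(0,+0) = 50.5900
  k=1: S(1,-1) = 19.8548; S(1,+0) = 50.5900; S(1,+1) = 128.9032
  k=2: S(2,-2) = 7.7923; S(2,-1) = 19.8548; S(2,+0) = 50.5900; S(2,+1) = 128.9032; S(2,+2) = 328.4448
Terminal payoffs V(N, j) = max(K - S_T, 0):
  V(2,-2) = 48.837677; V(2,-1) = 36.775186; V(2,+0) = 6.040000; V(2,+1) = 0.000000; V(2,+2) = 0.000000
Backward induction: V(k, j) = exp(-r*dt) * [p_u * V(k+1, j+1) + p_m * V(k+1, j) + p_d * V(k+1, j-1)]
  V(1,-1) = exp(-r*dt) * [p_u*6.040000 + p_m*36.775186 + p_d*48.837677] = 34.637396
  V(1,+0) = exp(-r*dt) * [p_u*0.000000 + p_m*6.040000 + p_d*36.775186] = 11.926359
  V(1,+1) = exp(-r*dt) * [p_u*0.000000 + p_m*0.000000 + p_d*6.040000] = 1.330338
  V(0,+0) = exp(-r*dt) * [p_u*1.330338 + p_m*11.926359 + p_d*34.637396] = 15.313006

Answer: Price = V(0,0) = 15.3130


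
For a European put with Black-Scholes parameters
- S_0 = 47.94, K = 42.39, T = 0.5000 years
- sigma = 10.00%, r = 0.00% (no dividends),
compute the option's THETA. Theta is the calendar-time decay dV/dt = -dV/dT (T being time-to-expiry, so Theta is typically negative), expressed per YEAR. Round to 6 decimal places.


Answer: Theta = -0.279677

Derivation:
d1 = 1.7753717965; d2 = 1.7046611184
phi(d1) = 0.0825037905; exp(-qT) = 1.0000000000; exp(-rT) = 1.0000000000
Theta = -S*exp(-qT)*phi(d1)*sigma/(2*sqrt(T)) + r*K*exp(-rT)*N(-d2) - q*S*exp(-qT)*N(-d1)
N(-d1) = 0.0379182588; N(-d2) = 0.0441288227; sqrt(T) = 0.7071067812
Term 1 = -47.9400 * 1.0000000000 * 0.0825037905 * 0.1000 / (2 * 0.7071067812) = -0.2796771168
Term 2 = 0.0000 * 42.3900 * 1.0000000000 * 0.0441288227 = 0.0000000000
Term 3 = 0 (no dividend yield, q = 0)
Theta = -0.2796771168 + (0.0000000000) + (0.0000000000) = -0.279677


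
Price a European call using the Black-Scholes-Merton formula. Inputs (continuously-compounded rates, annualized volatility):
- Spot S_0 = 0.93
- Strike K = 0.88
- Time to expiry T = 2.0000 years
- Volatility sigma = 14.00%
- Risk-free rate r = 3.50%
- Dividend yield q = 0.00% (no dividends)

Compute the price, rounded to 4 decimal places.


Answer: Price = 0.1371

Derivation:
d1 = (ln(S/K) + (r - q + 0.5*sigma^2) * T) / (sigma * sqrt(T)) = 0.73166702
d2 = d1 - sigma * sqrt(T) = 0.53367712
exp(-rT) = 0.93239382; exp(-qT) = 1.00000000
C = S_0 * exp(-qT) * N(d1) - K * exp(-rT) * N(d2)
N(d1) = 0.76781408; N(d2) = 0.70321753
C = 0.9300 * 1.00000000 * 0.76781408 - 0.8800 * 0.93239382 * 0.70321753 = 0.1371


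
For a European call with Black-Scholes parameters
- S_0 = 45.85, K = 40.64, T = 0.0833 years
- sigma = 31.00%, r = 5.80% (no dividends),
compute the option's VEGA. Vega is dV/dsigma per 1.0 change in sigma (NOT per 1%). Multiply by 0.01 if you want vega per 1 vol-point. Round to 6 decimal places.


Answer: Vega = 1.853397

Derivation:
d1 = 1.4469022715; d2 = 1.3574308795
phi(d1) = 0.1400575842; exp(-qT) = 1.0000000000; exp(-rT) = 0.9951802524
Vega = S * exp(-qT) * phi(d1) * sqrt(T) = 45.8500 * 1.0000000000 * 0.1400575842 * 0.2886173938 = 1.853397


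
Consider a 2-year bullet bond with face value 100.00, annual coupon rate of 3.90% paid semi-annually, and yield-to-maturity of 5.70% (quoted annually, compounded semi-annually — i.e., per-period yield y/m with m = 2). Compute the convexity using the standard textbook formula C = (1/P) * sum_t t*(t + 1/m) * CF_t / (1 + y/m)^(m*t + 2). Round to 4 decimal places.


Coupon per period c = face * coupon_rate / m = 1.950000
Periods per year m = 2; per-period yield y/m = 0.028500
Number of cashflows N = 4
Cashflows (t years, CF_t, discount factor 1/(1+y/m)^(m*t), PV):
  t = 0.5000: CF_t = 1.950000, DF = 0.972290, PV = 1.895965
  t = 1.0000: CF_t = 1.950000, DF = 0.945347, PV = 1.843427
  t = 1.5000: CF_t = 1.950000, DF = 0.919152, PV = 1.792345
  t = 2.0000: CF_t = 101.950000, DF = 0.893682, PV = 91.110839
Price P = sum_t PV_t = 96.642577
Convexity numerator sum_t t*(t + 1/m) * CF_t / (1+y/m)^(m*t + 2):
  t = 0.5000: term = 0.896173
  t = 1.0000: term = 2.614019
  t = 1.5000: term = 5.083167
  t = 2.0000: term = 430.656948
Convexity = (1/P) * sum = 439.250306 / 96.642577 = 4.545101

Answer: Convexity = 4.5451


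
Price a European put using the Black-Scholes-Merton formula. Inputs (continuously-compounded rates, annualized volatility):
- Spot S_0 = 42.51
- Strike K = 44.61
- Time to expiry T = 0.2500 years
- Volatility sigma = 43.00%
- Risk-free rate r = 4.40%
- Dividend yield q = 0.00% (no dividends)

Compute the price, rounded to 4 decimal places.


Answer: Price = 4.5694

Derivation:
d1 = (ln(S/K) + (r - q + 0.5*sigma^2) * T) / (sigma * sqrt(T)) = -0.06561026
d2 = d1 - sigma * sqrt(T) = -0.28061026
exp(-rT) = 0.98906028; exp(-qT) = 1.00000000
P = K * exp(-rT) * N(-d2) - S_0 * exp(-qT) * N(-d1)
N(-d1) = 0.52615594; N(-d2) = 0.61049533
P = 44.6100 * 0.98906028 * 0.61049533 - 42.5100 * 1.00000000 * 0.52615594 = 4.5694


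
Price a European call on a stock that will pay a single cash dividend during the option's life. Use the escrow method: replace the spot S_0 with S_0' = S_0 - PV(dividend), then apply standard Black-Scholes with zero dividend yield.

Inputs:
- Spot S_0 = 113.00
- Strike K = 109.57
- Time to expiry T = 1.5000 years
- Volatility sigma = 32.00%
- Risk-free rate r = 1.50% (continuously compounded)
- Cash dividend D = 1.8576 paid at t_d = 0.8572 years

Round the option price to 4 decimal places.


PV(D) = D * exp(-r * t_d) = 1.8576 * 0.98722431 = 1.83386788
S_0' = S_0 - PV(D) = 113.0000 - 1.83386788 = 111.16613212
d1 = (ln(S_0'/K) + (r + sigma^2/2)*T) / (sigma*sqrt(T)) = 0.29027003
d2 = d1 - sigma*sqrt(T) = -0.10164833
exp(-rT) = 0.97775124
N(d1) = 0.61419517; N(d2) = 0.45951791
C = S_0' * N(d1) - K * exp(-rT) * N(d2) = 111.16613212 * 0.61419517 - 109.5700 * 0.97775124 * 0.45951791 = 19.0485

Answer: Price = 19.0485


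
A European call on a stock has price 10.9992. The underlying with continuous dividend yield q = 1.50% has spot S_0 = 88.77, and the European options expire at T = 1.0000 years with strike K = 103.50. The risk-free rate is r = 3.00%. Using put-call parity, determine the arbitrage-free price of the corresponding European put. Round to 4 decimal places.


Answer: Put price = 23.9919

Derivation:
Put-call parity: C - P = S_0 * exp(-qT) - K * exp(-rT).
S_0 * exp(-qT) = 88.7700 * 0.98511194 = 87.44838688
K * exp(-rT) = 103.5000 * 0.97044553 = 100.44111272
P = C - S*exp(-qT) + K*exp(-rT)
P = 10.9992 - 87.44838688 + 100.44111272 = 23.9919


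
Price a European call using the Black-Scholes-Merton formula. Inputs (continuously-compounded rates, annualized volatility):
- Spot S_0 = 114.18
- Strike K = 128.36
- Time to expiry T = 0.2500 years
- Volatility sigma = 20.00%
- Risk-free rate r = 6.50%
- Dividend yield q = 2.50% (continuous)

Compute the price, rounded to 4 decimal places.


d1 = (ln(S/K) + (r - q + 0.5*sigma^2) * T) / (sigma * sqrt(T)) = -1.02062666
d2 = d1 - sigma * sqrt(T) = -1.12062666
exp(-rT) = 0.98388132; exp(-qT) = 0.99376949
C = S_0 * exp(-qT) * N(d1) - K * exp(-rT) * N(d2)
N(d1) = 0.15371568; N(d2) = 0.13122341
C = 114.1800 * 0.99376949 * 0.15371568 - 128.3600 * 0.98388132 * 0.13122341 = 0.8696

Answer: Price = 0.8696


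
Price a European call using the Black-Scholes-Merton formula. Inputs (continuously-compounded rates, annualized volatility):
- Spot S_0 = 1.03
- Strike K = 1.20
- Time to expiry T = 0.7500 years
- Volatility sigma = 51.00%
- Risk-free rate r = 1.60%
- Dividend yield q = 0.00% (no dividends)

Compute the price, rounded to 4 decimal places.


d1 = (ln(S/K) + (r - q + 0.5*sigma^2) * T) / (sigma * sqrt(T)) = -0.09786711
d2 = d1 - sigma * sqrt(T) = -0.53954006
exp(-rT) = 0.98807171; exp(-qT) = 1.00000000
C = S_0 * exp(-qT) * N(d1) - K * exp(-rT) * N(d2)
N(d1) = 0.46101891; N(d2) = 0.29475713
C = 1.0300 * 1.00000000 * 0.46101891 - 1.2000 * 0.98807171 * 0.29475713 = 0.1254

Answer: Price = 0.1254


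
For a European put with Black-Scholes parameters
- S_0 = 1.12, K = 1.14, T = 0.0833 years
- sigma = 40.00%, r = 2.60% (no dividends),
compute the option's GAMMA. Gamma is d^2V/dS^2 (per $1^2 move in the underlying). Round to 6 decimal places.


d1 = -0.0768298905; d2 = -0.1922768480
phi(d1) = 0.3977665716; exp(-qT) = 1.0000000000; exp(-rT) = 0.9978365437
Gamma = exp(-qT) * phi(d1) / (S * sigma * sqrt(T)) = 1.0000000000 * 0.3977665716 / (1.1200 * 0.4000 * 0.2886173938) = 3.076293

Answer: Gamma = 3.076293
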